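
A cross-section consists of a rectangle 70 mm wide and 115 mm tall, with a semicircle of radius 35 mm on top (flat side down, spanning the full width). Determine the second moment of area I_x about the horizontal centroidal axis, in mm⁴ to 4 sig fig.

Treat the section as a set of non-overlapping primitives; coordinates are from the bounding-box lower-left.
Rectangular body: 70 × 115, A = 8 050 mm², y = 57.5 mm, Ī = 8 871 771 mm⁴.
Semicircular cap: semicircle r = 35, A = 1924.23 mm², y = 129.854 mm, Ī = 164 704 mm⁴.
Centroid: ȳ = ΣA·y / ΣA = 71.4586 mm.
Transfer each piece to the horizontal centroidal axis using Ī + A·d² with d = y − 71.4586:
  rectangular body: d = -13.9586 mm → contributes +10 440 255 mm⁴
  semicircular cap: d = 58.3959 mm → contributes +6 726 459 mm⁴
Total I = 17 166 714 mm⁴.

I_x ≈ 1.717 × 10⁷ mm⁴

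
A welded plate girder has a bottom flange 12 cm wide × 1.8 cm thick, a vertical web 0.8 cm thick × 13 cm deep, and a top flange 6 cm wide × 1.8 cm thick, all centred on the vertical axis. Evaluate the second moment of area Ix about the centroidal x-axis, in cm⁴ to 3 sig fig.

Ix ≈ 1780 cm⁴

Treat the section as a set of non-overlapping primitives; coordinates are from the bounding-box lower-left.
Bottom plate: 12 × 1.8, A = 21.6 cm², y = 0.9 cm, Ī = 5.832 cm⁴.
Web plate: 0.8 × 13, A = 10.4 cm², y = 8.3 cm, Ī = 146.47 cm⁴.
Top plate: 6 × 1.8, A = 10.8 cm², y = 15.7 cm, Ī = 2.916 cm⁴.
Centroid: ȳ = ΣA·y / ΣA = 6.4327 cm.
Transfer each piece to the centroidal x-axis using Ī + A·d² with d = y − 6.4327:
  bottom plate: d = -5.5327 cm → contributes +667.03 cm⁴
  web plate: d = 1.8673 cm → contributes +182.73 cm⁴
  top plate: d = 9.2673 cm → contributes +930.45 cm⁴
Total I = 1780.2 cm⁴.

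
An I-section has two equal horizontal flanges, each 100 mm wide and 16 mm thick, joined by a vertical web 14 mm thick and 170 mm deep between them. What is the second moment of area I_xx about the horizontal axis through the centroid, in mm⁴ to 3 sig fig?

Decompose the section into non-overlapping parts with the origin at the bottom-left of its bounding rectangle.
Bottom flange: 100 × 16, A = 1 600 mm², y = 8 mm, Ī = 34 133 mm⁴.
Web: 14 × 170, A = 2 380 mm², y = 101 mm, Ī = 5 731 833 mm⁴.
Top flange: 100 × 16, A = 1 600 mm², y = 194 mm, Ī = 34 133 mm⁴.
By symmetry the centroid is at mid-height, ȳ = 101 mm.
Transfer each piece to the horizontal axis through the centroid using Ī + A·d² with d = y − 101:
  bottom flange: d = -93 mm → contributes +13 872 533 mm⁴
  web: d = 0 mm → contributes +5 731 833 mm⁴
  top flange: d = 93 mm → contributes +13 872 533 mm⁴
Total I = 33 476 900 mm⁴.

I_xx ≈ 3.35 × 10⁷ mm⁴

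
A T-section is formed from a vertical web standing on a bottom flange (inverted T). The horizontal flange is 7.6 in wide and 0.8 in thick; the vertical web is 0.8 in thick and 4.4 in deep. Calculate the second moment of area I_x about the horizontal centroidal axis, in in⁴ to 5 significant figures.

I_x ≈ 21.073 in⁴

Treat the section as a set of non-overlapping primitives; coordinates are from the bounding-box lower-left.
Flange: 7.6 × 0.8, A = 6.08 in², y = 0.4 in, Ī = 0.3242667 in⁴.
Web: 0.8 × 4.4, A = 3.52 in², y = 3 in, Ī = 5.678933 in⁴.
Centroid: ȳ = ΣA·y / ΣA = 1.353333 in.
Transfer each piece to the horizontal centroidal axis using Ī + A·d² with d = y − 1.353333:
  flange: d = -0.9533333 in → contributes +5.850041 in⁴
  web: d = 1.646667 in → contributes +15.22345 in⁴
Total I = 21.07349 in⁴.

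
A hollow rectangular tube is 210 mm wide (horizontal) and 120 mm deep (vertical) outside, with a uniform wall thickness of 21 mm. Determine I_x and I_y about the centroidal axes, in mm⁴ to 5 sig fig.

Split into non-overlapping primitives; take the origin at the lower-left of the bounding box.
Outer rectangle: 210 × 120, A = 25 200 mm², y = 60 mm, Ī = 30 240 000 mm⁴.
Inner void (subtracted): 168 × 78, A = 13 104 mm², y = 60 mm, Ī = 6 643 728 mm⁴.
By symmetry the centroid is at mid-height, ȳ = 60 mm.
All pieces are centred on the centroidal x-axis, so I = ΣĪ (holes subtracted) = 23 596 272 mm⁴.
Repeating about the centroidal y-axis gives I_y = 61 789 392 mm⁴.

I_x ≈ 2.3596 × 10⁷ mm⁴, I_y ≈ 6.1789 × 10⁷ mm⁴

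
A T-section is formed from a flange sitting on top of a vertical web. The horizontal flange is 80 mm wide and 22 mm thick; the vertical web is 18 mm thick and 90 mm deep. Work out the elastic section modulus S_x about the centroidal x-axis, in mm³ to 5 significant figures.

Break the section into simple shapes (no overlaps), measuring from the bottom-left corner of the bounding box.
Flange: 80 × 22, A = 1 760 mm², y = 101 mm, Ī = 70986.67 mm⁴.
Web: 18 × 90, A = 1 620 mm², y = 45 mm, Ī = 1 093 500 mm⁴.
Centroid: ȳ = ΣA·y / ΣA = 74.15976 mm.
Transfer each piece to the centroidal x-axis using Ī + A·d² with d = y − 74.15976:
  flange: d = 26.84024 mm → contributes +1 338 888 mm⁴
  web: d = -29.15976 mm → contributes +2 470 973 mm⁴
Total I = 3 809 860 mm⁴.
Extreme fibre distance c = 74.15976 mm; S = I/c = 51373.69 mm³.

S_x ≈ 5.1374 × 10⁴ mm³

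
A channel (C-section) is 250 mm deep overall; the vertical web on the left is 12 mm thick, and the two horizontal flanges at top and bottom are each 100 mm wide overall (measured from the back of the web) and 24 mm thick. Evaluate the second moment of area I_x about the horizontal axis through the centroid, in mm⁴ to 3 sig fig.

I_x ≈ 6.98 × 10⁷ mm⁴

Treat the section as a set of non-overlapping primitives; coordinates are from the bounding-box lower-left.
Web: 12 × 250, A = 3 000 mm², y = 125 mm, Ī = 15 625 000 mm⁴.
Top flange (beyond web): 88 × 24, A = 2 112 mm², y = 238 mm, Ī = 101 376 mm⁴.
Bottom flange (beyond web): 88 × 24, A = 2 112 mm², y = 12 mm, Ī = 101 376 mm⁴.
By symmetry the centroid is at mid-height, ȳ = 125 mm.
Transfer each piece to the horizontal axis through the centroid using Ī + A·d² with d = y − 125:
  web: d = 0 mm → contributes +15 625 000 mm⁴
  top flange (beyond web): d = 113 mm → contributes +27 069 504 mm⁴
  bottom flange (beyond web): d = -113 mm → contributes +27 069 504 mm⁴
Total I = 69 764 008 mm⁴.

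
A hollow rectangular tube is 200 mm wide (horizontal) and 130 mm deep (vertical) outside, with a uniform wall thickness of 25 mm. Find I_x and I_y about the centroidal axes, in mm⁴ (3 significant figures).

Split into non-overlapping primitives; take the origin at the lower-left of the bounding box.
Outer rectangle: 200 × 130, A = 26 000 mm², y = 65 mm, Ī = 36 616 667 mm⁴.
Inner void (subtracted): 150 × 80, A = 12 000 mm², y = 65 mm, Ī = 6 400 000 mm⁴.
By symmetry the centroid is at mid-height, ȳ = 65 mm.
All pieces are centred on the centroidal x-axis, so I = ΣĪ (holes subtracted) = 30 216 667 mm⁴.
Repeating about the centroidal y-axis gives I_y = 64 166 667 mm⁴.

I_x ≈ 3.02 × 10⁷ mm⁴, I_y ≈ 6.42 × 10⁷ mm⁴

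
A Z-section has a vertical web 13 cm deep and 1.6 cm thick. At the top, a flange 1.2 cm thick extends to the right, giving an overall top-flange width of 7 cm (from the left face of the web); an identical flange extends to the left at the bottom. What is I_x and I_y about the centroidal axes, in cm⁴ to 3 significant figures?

Decompose the section into non-overlapping parts with the origin at the bottom-left of its bounding rectangle.
Web: 1.6 × 13, A = 20.8 cm², y = 6.5 cm, Ī = 292.93 cm⁴.
Top flange (beyond web): 5.4 × 1.2, A = 6.48 cm², y = 12.4 cm, Ī = 0.7776 cm⁴.
Bottom flange (beyond web): 5.4 × 1.2, A = 6.48 cm², y = 0.6 cm, Ī = 0.7776 cm⁴.
Centroid: ȳ = ΣA·y / ΣA = 6.5 cm.
Transfer each piece to the centroidal x-axis using Ī + A·d² with d = y − 6.5:
  web: d = 0 cm → contributes +292.93 cm⁴
  top flange (beyond web): d = 5.9 cm → contributes +226.35 cm⁴
  bottom flange (beyond web): d = -5.9 cm → contributes +226.35 cm⁴
Total I = 745.63 cm⁴.
For the y-axis: x̄ = 6.2 cm.
Repeating about the centroidal y-axis gives I_y = 194.69 cm⁴.

I_x ≈ 746 cm⁴, I_y ≈ 195 cm⁴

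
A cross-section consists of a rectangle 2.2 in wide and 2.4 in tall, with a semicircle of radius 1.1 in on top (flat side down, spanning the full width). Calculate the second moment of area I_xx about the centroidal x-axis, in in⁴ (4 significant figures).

Split into non-overlapping primitives; take the origin at the lower-left of the bounding box.
Rectangular body: 2.2 × 2.4, A = 5.28 in², y = 1.2 in, Ī = 2.5344 in⁴.
Semicircular cap: semicircle r = 1.1, A = 1.90066 in², y = 2.86685 in, Ī = 0.160695 in⁴.
Centroid: ȳ = ΣA·y / ΣA = 1.6412 in.
Transfer each piece to the centroidal x-axis using Ī + A·d² with d = y − 1.6412:
  rectangular body: d = -0.441203 in → contributes +3.5622 in⁴
  semicircular cap: d = 1.22565 in → contributes +3.01591 in⁴
Total I = 6.57812 in⁴.

I_xx ≈ 6.578 in⁴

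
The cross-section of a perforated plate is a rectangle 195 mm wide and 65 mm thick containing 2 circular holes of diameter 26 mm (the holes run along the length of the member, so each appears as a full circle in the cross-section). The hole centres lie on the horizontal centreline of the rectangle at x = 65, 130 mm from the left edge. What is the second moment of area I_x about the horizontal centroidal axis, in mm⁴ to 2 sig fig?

Decompose the section into non-overlapping parts with the origin at the bottom-left of its bounding rectangle.
Plate: 195 × 65, A = 12 675 mm², y = 32.5 mm, Ī = 4 462 656 mm⁴.
Hole 1 (subtracted): ⌀26, A = 530.9 mm², y = 32.5 mm, Ī = 22 432 mm⁴.
Hole 2 (subtracted): ⌀26, A = 530.9 mm², y = 32.5 mm, Ī = 22 432 mm⁴.
By symmetry the centroid is at mid-height, ȳ = 32.5 mm.
All pieces are centred on the horizontal centroidal axis, so I = ΣĪ (holes subtracted) = 4 417 793 mm⁴.

I_x ≈ 4.4 × 10⁶ mm⁴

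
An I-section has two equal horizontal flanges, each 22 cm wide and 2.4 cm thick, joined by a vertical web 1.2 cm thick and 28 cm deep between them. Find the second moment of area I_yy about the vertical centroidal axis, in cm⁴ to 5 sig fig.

Treat the section as a set of non-overlapping primitives; coordinates are from the bounding-box lower-left.
Bottom flange: 22 × 2.4, A = 52.8 cm², x = 11 cm, Ī = 2129.6 cm⁴.
Web: 1.2 × 28, A = 33.6 cm², x = 11 cm, Ī = 4.032 cm⁴.
Top flange: 22 × 2.4, A = 52.8 cm², x = 11 cm, Ī = 2129.6 cm⁴.
By symmetry the centroid is at mid-width, x̄ = 11 cm.
All pieces are centred on the vertical centroidal axis, so I = ΣĪ = 4263.232 cm⁴.

I_yy ≈ 4263.2 cm⁴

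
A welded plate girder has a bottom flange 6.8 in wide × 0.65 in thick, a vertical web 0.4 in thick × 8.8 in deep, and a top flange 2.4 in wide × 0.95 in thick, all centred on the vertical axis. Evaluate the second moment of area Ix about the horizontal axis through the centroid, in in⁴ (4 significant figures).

Split into non-overlapping primitives; take the origin at the lower-left of the bounding box.
Bottom plate: 6.8 × 0.65, A = 4.42 in², y = 0.325 in, Ī = 0.155621 in⁴.
Web plate: 0.4 × 8.8, A = 3.52 in², y = 5.05 in, Ī = 22.7157 in⁴.
Top plate: 2.4 × 0.95, A = 2.28 in², y = 9.925 in, Ī = 0.171475 in⁴.
Centroid: ȳ = ΣA·y / ΣA = 4.09408 in.
Transfer each piece to the horizontal axis through the centroid using Ī + A·d² with d = y − 4.09408:
  bottom plate: d = -3.76908 in → contributes +62.946 in⁴
  web plate: d = 0.95592 in → contributes +25.9322 in⁴
  top plate: d = 5.83092 in → contributes +77.6906 in⁴
Total I = 166.569 in⁴.

Ix ≈ 166.6 in⁴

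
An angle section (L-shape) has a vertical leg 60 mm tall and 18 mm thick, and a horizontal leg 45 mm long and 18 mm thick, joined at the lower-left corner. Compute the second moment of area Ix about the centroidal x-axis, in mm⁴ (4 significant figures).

Ix ≈ 4.849 × 10⁵ mm⁴

Decompose the section into non-overlapping parts with the origin at the bottom-left of its bounding rectangle.
Vertical leg: 18 × 60, A = 1 080 mm², y = 30 mm, Ī = 324 000 mm⁴.
Horizontal leg (remainder): 27 × 18, A = 486 mm², y = 9 mm, Ī = 13 122 mm⁴.
Centroid: ȳ = ΣA·y / ΣA = 23.4828 mm.
Transfer each piece to the centroidal x-axis using Ī + A·d² with d = y − 23.4828:
  vertical leg: d = 6.51724 mm → contributes +369 872 mm⁴
  horizontal leg (remainder): d = -14.4828 mm → contributes +115 061 mm⁴
Total I = 484 933 mm⁴.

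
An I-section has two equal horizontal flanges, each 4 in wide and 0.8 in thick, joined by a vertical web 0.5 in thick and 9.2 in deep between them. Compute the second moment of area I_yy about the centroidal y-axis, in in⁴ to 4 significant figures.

I_yy ≈ 8.629 in⁴

Treat the section as a set of non-overlapping primitives; coordinates are from the bounding-box lower-left.
Bottom flange: 4 × 0.8, A = 3.2 in², x = 2 in, Ī = 4.26667 in⁴.
Web: 0.5 × 9.2, A = 4.6 in², x = 2 in, Ī = 0.0958333 in⁴.
Top flange: 4 × 0.8, A = 3.2 in², x = 2 in, Ī = 4.26667 in⁴.
By symmetry the centroid is at mid-width, x̄ = 2 in.
All pieces are centred on the centroidal y-axis, so I = ΣĪ = 8.62917 in⁴.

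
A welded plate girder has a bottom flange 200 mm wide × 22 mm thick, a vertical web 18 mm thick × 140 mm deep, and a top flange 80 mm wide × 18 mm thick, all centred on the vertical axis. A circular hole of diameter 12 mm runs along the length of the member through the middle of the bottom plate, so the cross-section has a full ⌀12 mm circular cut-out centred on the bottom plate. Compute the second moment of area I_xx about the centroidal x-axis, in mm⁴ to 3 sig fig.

I_xx ≈ 3.48 × 10⁷ mm⁴

Treat the section as a set of non-overlapping primitives; coordinates are from the bounding-box lower-left.
Bottom plate: 200 × 22, A = 4 400 mm², y = 11 mm, Ī = 177 467 mm⁴.
Web plate: 18 × 140, A = 2 520 mm², y = 92 mm, Ī = 4 116 000 mm⁴.
Top plate: 80 × 18, A = 1 440 mm², y = 171 mm, Ī = 38 880 mm⁴.
Hole (subtracted): ⌀12, A = 113.1 mm², y = 11 mm, Ī = 1017.9 mm⁴.
Centroid: ȳ = ΣA·y / ΣA = 63.689 mm.
Transfer each piece to the centroidal x-axis using Ī + A·d² with d = y − 63.689:
  bottom plate: d = -52.689 mm → contributes +12 392 383 mm⁴
  web plate: d = 28.311 mm → contributes +6 135 830 mm⁴
  top plate: d = 107.31 mm → contributes +16 621 457 mm⁴
  hole: d = -52.689 mm → contributes −314 989 mm⁴
Total I = 34 834 680 mm⁴.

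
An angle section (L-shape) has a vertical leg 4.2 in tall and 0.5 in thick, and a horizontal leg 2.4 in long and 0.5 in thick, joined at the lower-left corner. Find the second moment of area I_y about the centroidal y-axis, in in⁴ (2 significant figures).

I_y ≈ 1.3 in⁴

Decompose the section into non-overlapping parts with the origin at the bottom-left of its bounding rectangle.
Vertical leg: 0.5 × 4.2, A = 2.1 in², x = 0.25 in, Ī = 0.04375 in⁴.
Horizontal leg (remainder): 1.9 × 0.5, A = 0.95 in², x = 1.45 in, Ī = 0.2858 in⁴.
Centroid: x̄ = ΣA·x / ΣA = 0.6238 in.
Transfer each piece to the centroidal y-axis using Ī + A·d² with d = x − 0.6238:
  vertical leg: d = -0.3738 in → contributes +0.3371 in⁴
  horizontal leg (remainder): d = 0.8262 in → contributes +0.9343 in⁴
Total I = 1.271 in⁴.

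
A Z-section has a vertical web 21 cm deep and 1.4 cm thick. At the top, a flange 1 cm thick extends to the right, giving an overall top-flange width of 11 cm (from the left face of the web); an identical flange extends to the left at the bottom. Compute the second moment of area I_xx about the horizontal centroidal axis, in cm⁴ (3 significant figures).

I_xx ≈ 3000 cm⁴

Treat the section as a set of non-overlapping primitives; coordinates are from the bounding-box lower-left.
Web: 1.4 × 21, A = 29.4 cm², y = 10.5 cm, Ī = 1080.5 cm⁴.
Top flange (beyond web): 9.6 × 1, A = 9.6 cm², y = 20.5 cm, Ī = 0.8 cm⁴.
Bottom flange (beyond web): 9.6 × 1, A = 9.6 cm², y = 0.5 cm, Ī = 0.8 cm⁴.
Centroid: ȳ = ΣA·y / ΣA = 10.5 cm.
Transfer each piece to the horizontal centroidal axis using Ī + A·d² with d = y − 10.5:
  web: d = 0 cm → contributes +1080.5 cm⁴
  top flange (beyond web): d = 10 cm → contributes +960.8 cm⁴
  bottom flange (beyond web): d = -10 cm → contributes +960.8 cm⁴
Total I = 3002.1 cm⁴.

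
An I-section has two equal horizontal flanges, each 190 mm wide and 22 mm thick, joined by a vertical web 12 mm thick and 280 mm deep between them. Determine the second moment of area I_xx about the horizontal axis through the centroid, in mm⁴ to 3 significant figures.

Treat the section as a set of non-overlapping primitives; coordinates are from the bounding-box lower-left.
Bottom flange: 190 × 22, A = 4 180 mm², y = 11 mm, Ī = 168 593 mm⁴.
Web: 12 × 280, A = 3 360 mm², y = 162 mm, Ī = 21 952 000 mm⁴.
Top flange: 190 × 22, A = 4 180 mm², y = 313 mm, Ī = 168 593 mm⁴.
By symmetry the centroid is at mid-height, ȳ = 162 mm.
Transfer each piece to the horizontal axis through the centroid using Ī + A·d² with d = y − 162:
  bottom flange: d = -151 mm → contributes +95 476 773 mm⁴
  web: d = 0 mm → contributes +21 952 000 mm⁴
  top flange: d = 151 mm → contributes +95 476 773 mm⁴
Total I = 212 905 547 mm⁴.

I_xx ≈ 2.13 × 10⁸ mm⁴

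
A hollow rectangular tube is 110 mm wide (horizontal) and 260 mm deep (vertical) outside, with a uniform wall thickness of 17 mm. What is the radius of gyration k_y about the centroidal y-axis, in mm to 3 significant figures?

k_y ≈ 42.4 mm

Treat the section as a set of non-overlapping primitives; coordinates are from the bounding-box lower-left.
Outer rectangle: 110 × 260, A = 28 600 mm², x = 55 mm, Ī = 28 838 333 mm⁴.
Inner void (subtracted): 76 × 226, A = 17 176 mm², x = 55 mm, Ī = 8 267 381 mm⁴.
By symmetry the centroid is at mid-width, x̄ = 55 mm.
All pieces are centred on the centroidal y-axis, so I = ΣĪ (holes subtracted) = 20 570 952 mm⁴.
Radius of gyration: k = √(I/A) = √(20 570 952 / 11 424) = 42.434 mm.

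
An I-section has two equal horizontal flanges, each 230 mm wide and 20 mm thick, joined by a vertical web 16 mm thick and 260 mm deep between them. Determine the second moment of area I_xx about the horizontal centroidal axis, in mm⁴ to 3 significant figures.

I_xx ≈ 2.04 × 10⁸ mm⁴

Treat the section as a set of non-overlapping primitives; coordinates are from the bounding-box lower-left.
Bottom flange: 230 × 20, A = 4 600 mm², y = 10 mm, Ī = 153 333 mm⁴.
Web: 16 × 260, A = 4 160 mm², y = 150 mm, Ī = 23 434 667 mm⁴.
Top flange: 230 × 20, A = 4 600 mm², y = 290 mm, Ī = 153 333 mm⁴.
By symmetry the centroid is at mid-height, ȳ = 150 mm.
Transfer each piece to the horizontal centroidal axis using Ī + A·d² with d = y − 150:
  bottom flange: d = -140 mm → contributes +90 313 333 mm⁴
  web: d = 0 mm → contributes +23 434 667 mm⁴
  top flange: d = 140 mm → contributes +90 313 333 mm⁴
Total I = 204 061 333 mm⁴.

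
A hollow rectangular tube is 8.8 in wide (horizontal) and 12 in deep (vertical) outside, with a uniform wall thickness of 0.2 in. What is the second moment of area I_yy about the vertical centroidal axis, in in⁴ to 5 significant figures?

Break the section into simple shapes (no overlaps), measuring from the bottom-left corner of the bounding box.
Outer rectangle: 8.8 × 12, A = 105.6 in², x = 4.4 in, Ī = 681.472 in⁴.
Inner void (subtracted): 8.4 × 11.6, A = 97.44 in², x = 4.4 in, Ī = 572.9472 in⁴.
By symmetry the centroid is at mid-width, x̄ = 4.4 in.
All pieces are centred on the vertical centroidal axis, so I = ΣĪ (holes subtracted) = 108.5248 in⁴.

I_yy ≈ 108.52 in⁴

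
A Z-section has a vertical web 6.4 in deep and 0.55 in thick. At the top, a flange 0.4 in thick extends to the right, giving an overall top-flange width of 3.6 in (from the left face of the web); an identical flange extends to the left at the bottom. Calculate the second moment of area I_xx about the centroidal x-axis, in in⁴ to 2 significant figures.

Decompose the section into non-overlapping parts with the origin at the bottom-left of its bounding rectangle.
Web: 0.55 × 6.4, A = 3.52 in², y = 3.2 in, Ī = 12.01 in⁴.
Top flange (beyond web): 3.05 × 0.4, A = 1.22 in², y = 6.2 in, Ī = 0.01627 in⁴.
Bottom flange (beyond web): 3.05 × 0.4, A = 1.22 in², y = 0.2 in, Ī = 0.01627 in⁴.
Centroid: ȳ = ΣA·y / ΣA = 3.2 in.
Transfer each piece to the centroidal x-axis using Ī + A·d² with d = y − 3.2:
  web: d = 0 in → contributes +12.01 in⁴
  top flange (beyond web): d = 3 in → contributes +11 in⁴
  bottom flange (beyond web): d = -3 in → contributes +11 in⁴
Total I = 34.01 in⁴.

I_xx ≈ 34 in⁴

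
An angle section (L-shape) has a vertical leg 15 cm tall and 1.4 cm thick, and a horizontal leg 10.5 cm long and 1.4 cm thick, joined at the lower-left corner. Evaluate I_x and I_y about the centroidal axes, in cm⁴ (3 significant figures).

I_x ≈ 762 cm⁴, I_y ≈ 310 cm⁴

Treat the section as a set of non-overlapping primitives; coordinates are from the bounding-box lower-left.
Vertical leg: 1.4 × 15, A = 21 cm², y = 7.5 cm, Ī = 393.75 cm⁴.
Horizontal leg (remainder): 9.1 × 1.4, A = 12.74 cm², y = 0.7 cm, Ī = 2.0809 cm⁴.
Centroid: ȳ = ΣA·y / ΣA = 4.9324 cm.
Transfer each piece to the centroidal x-axis using Ī + A·d² with d = y − 4.9324:
  vertical leg: d = 2.5676 cm → contributes +532.2 cm⁴
  horizontal leg (remainder): d = -4.2324 cm → contributes +230.29 cm⁴
Total I = 762.49 cm⁴.
For the y-axis: x̄ = 2.6824 cm.
Repeating about the centroidal y-axis gives I_y = 309.9 cm⁴.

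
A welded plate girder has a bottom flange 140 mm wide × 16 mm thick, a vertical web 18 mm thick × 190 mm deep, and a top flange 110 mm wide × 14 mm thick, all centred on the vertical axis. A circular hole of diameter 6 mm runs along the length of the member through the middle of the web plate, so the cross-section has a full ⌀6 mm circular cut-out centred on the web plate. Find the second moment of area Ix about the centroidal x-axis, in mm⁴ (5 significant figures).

Treat the section as a set of non-overlapping primitives; coordinates are from the bounding-box lower-left.
Bottom plate: 140 × 16, A = 2 240 mm², y = 8 mm, Ī = 47786.67 mm⁴.
Web plate: 18 × 190, A = 3 420 mm², y = 111 mm, Ī = 10 288 500 mm⁴.
Top plate: 110 × 14, A = 1 540 mm², y = 213 mm, Ī = 25153.33 mm⁴.
Hole (subtracted): ⌀6, A = 28.27433 mm², y = 111 mm, Ī = 63.61725 mm⁴.
Centroid: ȳ = ΣA·y / ΣA = 100.7319 mm.
Transfer each piece to the centroidal x-axis using Ī + A·d² with d = y − 100.7319:
  bottom plate: d = -92.7319 mm → contributes +19 310 006 mm⁴
  web plate: d = 10.2681 mm → contributes +10 649 084 mm⁴
  top plate: d = 112.2681 mm → contributes +19 435 508 mm⁴
  hole: d = 10.2681 mm → contributes −3044.69 mm⁴
Total I = 49 391 553 mm⁴.

Ix ≈ 4.9392 × 10⁷ mm⁴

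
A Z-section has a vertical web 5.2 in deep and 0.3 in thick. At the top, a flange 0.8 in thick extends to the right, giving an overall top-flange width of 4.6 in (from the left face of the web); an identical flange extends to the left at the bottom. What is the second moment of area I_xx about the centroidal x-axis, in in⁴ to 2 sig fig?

Break the section into simple shapes (no overlaps), measuring from the bottom-left corner of the bounding box.
Web: 0.3 × 5.2, A = 1.56 in², y = 2.6 in, Ī = 3.515 in⁴.
Top flange (beyond web): 4.3 × 0.8, A = 3.44 in², y = 4.8 in, Ī = 0.1835 in⁴.
Bottom flange (beyond web): 4.3 × 0.8, A = 3.44 in², y = 0.4 in, Ī = 0.1835 in⁴.
Centroid: ȳ = ΣA·y / ΣA = 2.6 in.
Transfer each piece to the centroidal x-axis using Ī + A·d² with d = y − 2.6:
  web: d = 0 in → contributes +3.515 in⁴
  top flange (beyond web): d = 2.2 in → contributes +16.83 in⁴
  bottom flange (beyond web): d = -2.2 in → contributes +16.83 in⁴
Total I = 37.18 in⁴.

I_xx ≈ 37 in⁴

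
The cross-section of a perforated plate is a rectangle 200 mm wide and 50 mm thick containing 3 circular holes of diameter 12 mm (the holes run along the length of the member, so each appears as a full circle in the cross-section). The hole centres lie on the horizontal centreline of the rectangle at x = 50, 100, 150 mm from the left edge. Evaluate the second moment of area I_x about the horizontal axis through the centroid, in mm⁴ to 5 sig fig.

I_x ≈ 2.0803 × 10⁶ mm⁴

Break the section into simple shapes (no overlaps), measuring from the bottom-left corner of the bounding box.
Plate: 200 × 50, A = 10 000 mm², y = 25 mm, Ī = 2 083 333 mm⁴.
Hole 1 (subtracted): ⌀12, A = 113.0973 mm², y = 25 mm, Ī = 1017.876 mm⁴.
Hole 2 (subtracted): ⌀12, A = 113.0973 mm², y = 25 mm, Ī = 1017.876 mm⁴.
Hole 3 (subtracted): ⌀12, A = 113.0973 mm², y = 25 mm, Ī = 1017.876 mm⁴.
By symmetry the centroid is at mid-height, ȳ = 25 mm.
All pieces are centred on the horizontal axis through the centroid, so I = ΣĪ (holes subtracted) = 2 080 280 mm⁴.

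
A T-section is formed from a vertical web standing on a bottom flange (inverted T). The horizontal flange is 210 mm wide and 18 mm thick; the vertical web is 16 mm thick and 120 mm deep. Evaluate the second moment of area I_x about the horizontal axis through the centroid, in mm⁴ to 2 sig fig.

Split into non-overlapping primitives; take the origin at the lower-left of the bounding box.
Flange: 210 × 18, A = 3 780 mm², y = 9 mm, Ī = 102 060 mm⁴.
Web: 16 × 120, A = 1 920 mm², y = 78 mm, Ī = 2 304 000 mm⁴.
Centroid: ȳ = ΣA·y / ΣA = 32.24 mm.
Transfer each piece to the horizontal axis through the centroid using Ī + A·d² with d = y − 32.24:
  flange: d = -23.24 mm → contributes +2 143 999 mm⁴
  web: d = 45.76 mm → contributes +6 324 067 mm⁴
Total I = 8 468 066 mm⁴.

I_x ≈ 8.5 × 10⁶ mm⁴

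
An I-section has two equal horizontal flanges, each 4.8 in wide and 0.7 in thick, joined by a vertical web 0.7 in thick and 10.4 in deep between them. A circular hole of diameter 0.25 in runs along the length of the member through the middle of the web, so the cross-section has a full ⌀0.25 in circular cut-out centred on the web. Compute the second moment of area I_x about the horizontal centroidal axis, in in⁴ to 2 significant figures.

Treat the section as a set of non-overlapping primitives; coordinates are from the bounding-box lower-left.
Bottom flange: 4.8 × 0.7, A = 3.36 in², y = 0.35 in, Ī = 0.1372 in⁴.
Web: 0.7 × 10.4, A = 7.28 in², y = 5.9 in, Ī = 65.62 in⁴.
Top flange: 4.8 × 0.7, A = 3.36 in², y = 11.45 in, Ī = 0.1372 in⁴.
Hole (subtracted): ⌀0.25, A = 0.04909 in², y = 5.9 in, Ī = 0.0001917 in⁴.
By symmetry the centroid is at mid-height, ȳ = 5.9 in.
Transfer each piece to the horizontal centroidal axis using Ī + A·d² with d = y − 5.9:
  bottom flange: d = -5.55 in → contributes +103.6 in⁴
  web: d = 0 in → contributes +65.62 in⁴
  top flange: d = 5.55 in → contributes +103.6 in⁴
  hole: d = 0 in → contributes −0.0001917 in⁴
Total I = 272.9 in⁴.

I_x ≈ 270 in⁴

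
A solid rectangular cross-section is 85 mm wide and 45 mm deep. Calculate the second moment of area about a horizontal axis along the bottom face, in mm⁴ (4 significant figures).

I_base ≈ 2.582 × 10⁶ mm⁴

The section: 85 × 45, A = 3 825 mm², y = 22.5 mm, Ī = 645 469 mm⁴.
Transfer it to the bottom edge using Ī + A·d² with d = y − 0:
  the section: d = 22.5 mm → contributes +2 581 875 mm⁴
Total I = 2 581 875 mm⁴.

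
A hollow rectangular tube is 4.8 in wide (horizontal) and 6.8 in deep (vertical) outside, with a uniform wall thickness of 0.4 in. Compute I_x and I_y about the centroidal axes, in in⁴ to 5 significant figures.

I_x ≈ 53.773 in⁴, I_y ≈ 30.669 in⁴

Break the section into simple shapes (no overlaps), measuring from the bottom-left corner of the bounding box.
Outer rectangle: 4.8 × 6.8, A = 32.64 in², y = 3.4 in, Ī = 125.7728 in⁴.
Inner void (subtracted): 4 × 6, A = 24 in², y = 3.4 in, Ī = 72 in⁴.
By symmetry the centroid is at mid-height, ȳ = 3.4 in.
All pieces are centred on the centroidal x-axis, so I = ΣĪ (holes subtracted) = 53.7728 in⁴.
Repeating about the centroidal y-axis gives I_y = 30.6688 in⁴.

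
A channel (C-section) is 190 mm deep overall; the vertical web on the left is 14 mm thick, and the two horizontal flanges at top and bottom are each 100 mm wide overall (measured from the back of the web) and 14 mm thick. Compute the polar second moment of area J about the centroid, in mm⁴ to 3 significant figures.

J ≈ 3.14 × 10⁷ mm⁴

Split into non-overlapping primitives; take the origin at the lower-left of the bounding box.
Web: 14 × 190, A = 2 660 mm², y = 95 mm, Ī = 8 002 167 mm⁴.
Top flange (beyond web): 86 × 14, A = 1 204 mm², y = 183 mm, Ī = 19 665 mm⁴.
Bottom flange (beyond web): 86 × 14, A = 1 204 mm², y = 7 mm, Ī = 19 665 mm⁴.
By symmetry the centroid is at mid-height, ȳ = 95 mm.
Transfer each piece to the centroidal x-axis using Ī + A·d² with d = y − 95:
  web: d = 0 mm → contributes +8 002 167 mm⁴
  top flange (beyond web): d = 88 mm → contributes +9 343 441 mm⁴
  bottom flange (beyond web): d = -88 mm → contributes +9 343 441 mm⁴
Total I = 26 689 049 mm⁴.
For the y-axis: x̄ = 30.757 mm.
Repeating about the centroidal y-axis gives I_y = 4 687 246 mm⁴.
Polar second moment: J = I_x + I_y = 31 376 295 mm⁴.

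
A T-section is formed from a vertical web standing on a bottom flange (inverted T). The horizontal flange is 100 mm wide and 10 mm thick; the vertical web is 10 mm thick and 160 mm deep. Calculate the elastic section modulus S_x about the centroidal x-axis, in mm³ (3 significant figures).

S_x ≈ 6.98 × 10⁴ mm³

Decompose the section into non-overlapping parts with the origin at the bottom-left of its bounding rectangle.
Flange: 100 × 10, A = 1 000 mm², y = 5 mm, Ī = 8333.3 mm⁴.
Web: 10 × 160, A = 1 600 mm², y = 90 mm, Ī = 3 413 333 mm⁴.
Centroid: ȳ = ΣA·y / ΣA = 57.308 mm.
Transfer each piece to the centroidal x-axis using Ī + A·d² with d = y − 57.308:
  flange: d = -52.308 mm → contributes +2 744 428 mm⁴
  web: d = 32.692 mm → contributes +5 123 393 mm⁴
Total I = 7 867 821 mm⁴.
Extreme fibre distance c = 112.69 mm; S = I/c = 69 817 mm³.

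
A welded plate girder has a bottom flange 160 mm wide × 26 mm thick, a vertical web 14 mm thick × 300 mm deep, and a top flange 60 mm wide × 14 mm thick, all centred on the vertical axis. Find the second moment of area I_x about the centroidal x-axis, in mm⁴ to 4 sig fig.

Treat the section as a set of non-overlapping primitives; coordinates are from the bounding-box lower-left.
Bottom plate: 160 × 26, A = 4 160 mm², y = 13 mm, Ī = 234 347 mm⁴.
Web plate: 14 × 300, A = 4 200 mm², y = 176 mm, Ī = 31 500 000 mm⁴.
Top plate: 60 × 14, A = 840 mm², y = 333 mm, Ī = 13 720 mm⁴.
Centroid: ȳ = ΣA·y / ΣA = 116.63 mm.
Transfer each piece to the centroidal x-axis using Ī + A·d² with d = y − 116.63:
  bottom plate: d = -103.63 mm → contributes +44 909 697 mm⁴
  web plate: d = 59.3696 mm → contributes +46 303 930 mm⁴
  top plate: d = 216.37 mm → contributes +39 338 983 mm⁴
Total I = 130 552 610 mm⁴.

I_x ≈ 1.306 × 10⁸ mm⁴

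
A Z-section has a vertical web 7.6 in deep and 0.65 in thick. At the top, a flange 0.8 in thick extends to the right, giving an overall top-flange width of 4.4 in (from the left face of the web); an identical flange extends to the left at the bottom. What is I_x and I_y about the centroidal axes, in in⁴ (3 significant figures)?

I_x ≈ 93.5 in⁴, I_y ≈ 36.2 in⁴

Decompose the section into non-overlapping parts with the origin at the bottom-left of its bounding rectangle.
Web: 0.65 × 7.6, A = 4.94 in², y = 3.8 in, Ī = 23.778 in⁴.
Top flange (beyond web): 3.75 × 0.8, A = 3 in², y = 7.2 in, Ī = 0.16 in⁴.
Bottom flange (beyond web): 3.75 × 0.8, A = 3 in², y = 0.4 in, Ī = 0.16 in⁴.
Centroid: ȳ = ΣA·y / ΣA = 3.8 in.
Transfer each piece to the centroidal x-axis using Ī + A·d² with d = y − 3.8:
  web: d = 0 in → contributes +23.778 in⁴
  top flange (beyond web): d = 3.4 in → contributes +34.84 in⁴
  bottom flange (beyond web): d = -3.4 in → contributes +34.84 in⁴
Total I = 93.458 in⁴.
For the y-axis: x̄ = 4.075 in.
Repeating about the centroidal y-axis gives I_y = 36.245 in⁴.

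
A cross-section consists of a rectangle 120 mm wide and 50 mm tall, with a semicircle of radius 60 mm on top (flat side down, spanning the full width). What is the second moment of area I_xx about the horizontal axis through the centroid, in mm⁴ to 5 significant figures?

I_xx ≈ 1.0086 × 10⁷ mm⁴

Break the section into simple shapes (no overlaps), measuring from the bottom-left corner of the bounding box.
Rectangular body: 120 × 50, A = 6 000 mm², y = 25 mm, Ī = 1 250 000 mm⁴.
Semicircular cap: semicircle r = 60, A = 5654.867 mm², y = 75.46479 mm, Ī = 1 422 450 mm⁴.
Centroid: ȳ = ΣA·y / ΣA = 49.48519 mm.
Transfer each piece to the horizontal axis through the centroid using Ī + A·d² with d = y − 49.48519:
  rectangular body: d = -24.48519 mm → contributes +4 847 148 mm⁴
  semicircular cap: d = 25.9796 mm → contributes +5 239 143 mm⁴
Total I = 10 086 291 mm⁴.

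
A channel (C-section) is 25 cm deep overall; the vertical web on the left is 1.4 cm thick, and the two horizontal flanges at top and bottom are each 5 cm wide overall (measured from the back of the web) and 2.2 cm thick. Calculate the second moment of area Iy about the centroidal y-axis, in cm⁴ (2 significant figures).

Split into non-overlapping primitives; take the origin at the lower-left of the bounding box.
Web: 1.4 × 25, A = 35 cm², x = 0.7 cm, Ī = 5.717 cm⁴.
Top flange (beyond web): 3.6 × 2.2, A = 7.92 cm², x = 3.2 cm, Ī = 8.554 cm⁴.
Bottom flange (beyond web): 3.6 × 2.2, A = 7.92 cm², x = 3.2 cm, Ī = 8.554 cm⁴.
Centroid: x̄ = ΣA·x / ΣA = 1.479 cm.
Transfer each piece to the centroidal y-axis using Ī + A·d² with d = x − 1.479:
  web: d = -0.7789 cm → contributes +26.95 cm⁴
  top flange (beyond web): d = 1.721 cm → contributes +32.01 cm⁴
  bottom flange (beyond web): d = 1.721 cm → contributes +32.01 cm⁴
Total I = 90.98 cm⁴.

Iy ≈ 91 cm⁴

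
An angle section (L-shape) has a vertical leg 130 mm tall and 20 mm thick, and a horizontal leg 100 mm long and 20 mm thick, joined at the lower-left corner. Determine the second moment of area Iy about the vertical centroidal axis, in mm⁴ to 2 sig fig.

Iy ≈ 3.4 × 10⁶ mm⁴

Treat the section as a set of non-overlapping primitives; coordinates are from the bounding-box lower-left.
Vertical leg: 20 × 130, A = 2 600 mm², x = 10 mm, Ī = 86 667 mm⁴.
Horizontal leg (remainder): 80 × 20, A = 1 600 mm², x = 60 mm, Ī = 853 333 mm⁴.
Centroid: x̄ = ΣA·x / ΣA = 29.05 mm.
Transfer each piece to the vertical centroidal axis using Ī + A·d² with d = x − 29.05:
  vertical leg: d = -19.05 mm → contributes +1 029 977 mm⁴
  horizontal leg (remainder): d = 30.95 mm → contributes +2 386 213 mm⁴
Total I = 3 416 190 mm⁴.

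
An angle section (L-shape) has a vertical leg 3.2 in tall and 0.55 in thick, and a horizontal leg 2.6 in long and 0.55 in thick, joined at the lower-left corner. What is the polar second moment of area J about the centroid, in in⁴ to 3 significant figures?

Treat the section as a set of non-overlapping primitives; coordinates are from the bounding-box lower-left.
Vertical leg: 0.55 × 3.2, A = 1.76 in², y = 1.6 in, Ī = 1.5019 in⁴.
Horizontal leg (remainder): 2.05 × 0.55, A = 1.1275 in², y = 0.275 in, Ī = 0.028422 in⁴.
Centroid: ȳ = ΣA·y / ΣA = 1.0826 in.
Transfer each piece to the centroidal x-axis using Ī + A·d² with d = y − 1.0826:
  vertical leg: d = 0.51738 in → contributes +1.973 in⁴
  horizontal leg (remainder): d = -0.80762 in → contributes +0.76383 in⁴
Total I = 2.7368 in⁴.
For the y-axis: x̄ = 0.78262 in.
Repeating about the centroidal y-axis gives I_y = 1.6007 in⁴.
Polar second moment: J = I_x + I_y = 4.3375 in⁴.

J ≈ 4.34 in⁴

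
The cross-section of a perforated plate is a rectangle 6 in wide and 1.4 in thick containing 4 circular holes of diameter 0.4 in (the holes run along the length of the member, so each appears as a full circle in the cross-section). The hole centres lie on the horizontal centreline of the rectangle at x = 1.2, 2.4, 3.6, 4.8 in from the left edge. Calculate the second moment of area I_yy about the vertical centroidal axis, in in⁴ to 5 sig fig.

Split into non-overlapping primitives; take the origin at the lower-left of the bounding box.
Plate: 6 × 1.4, A = 8.4 in², x = 3 in, Ī = 25.2 in⁴.
Hole 1 (subtracted): ⌀0.4, A = 0.1256637 in², x = 1.2 in, Ī = 0.001256637 in⁴.
Hole 2 (subtracted): ⌀0.4, A = 0.1256637 in², x = 2.4 in, Ī = 0.001256637 in⁴.
Hole 3 (subtracted): ⌀0.4, A = 0.1256637 in², x = 3.6 in, Ī = 0.001256637 in⁴.
Hole 4 (subtracted): ⌀0.4, A = 0.1256637 in², x = 4.8 in, Ī = 0.001256637 in⁴.
By symmetry the centroid is at mid-width, x̄ = 3 in.
Transfer each piece to the vertical centroidal axis using Ī + A·d² with d = x − 3:
  plate: d = 0 in → contributes +25.2 in⁴
  hole 1: d = -1.8 in → contributes −0.408407 in⁴
  hole 2: d = -0.6 in → contributes −0.04649557 in⁴
  hole 3: d = 0.6 in → contributes −0.04649557 in⁴
  hole 4: d = 1.8 in → contributes −0.408407 in⁴
Total I = 24.29019 in⁴.

I_yy ≈ 24.290 in⁴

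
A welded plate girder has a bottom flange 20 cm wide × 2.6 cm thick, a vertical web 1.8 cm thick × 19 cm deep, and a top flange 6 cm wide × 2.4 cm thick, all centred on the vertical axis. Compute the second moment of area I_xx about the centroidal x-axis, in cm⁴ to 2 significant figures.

I_xx ≈ 7100 cm⁴

Decompose the section into non-overlapping parts with the origin at the bottom-left of its bounding rectangle.
Bottom plate: 20 × 2.6, A = 52 cm², y = 1.3 cm, Ī = 29.29 cm⁴.
Web plate: 1.8 × 19, A = 34.2 cm², y = 12.1 cm, Ī = 1 029 cm⁴.
Top plate: 6 × 2.4, A = 14.4 cm², y = 22.8 cm, Ī = 6.912 cm⁴.
Centroid: ȳ = ΣA·y / ΣA = 8.049 cm.
Transfer each piece to the centroidal x-axis using Ī + A·d² with d = y − 8.049:
  bottom plate: d = -6.749 cm → contributes +2 398 cm⁴
  web plate: d = 4.051 cm → contributes +1 590 cm⁴
  top plate: d = 14.75 cm → contributes +3 140 cm⁴
Total I = 7 128 cm⁴.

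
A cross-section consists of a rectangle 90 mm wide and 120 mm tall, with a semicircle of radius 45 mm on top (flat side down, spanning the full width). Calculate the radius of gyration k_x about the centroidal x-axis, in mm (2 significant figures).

Treat the section as a set of non-overlapping primitives; coordinates are from the bounding-box lower-left.
Rectangular body: 90 × 120, A = 10 800 mm², y = 60 mm, Ī = 12 960 000 mm⁴.
Semicircular cap: semicircle r = 45, A = 3 181 mm², y = 139.1 mm, Ī = 450 072 mm⁴.
Centroid: ȳ = ΣA·y / ΣA = 78 mm.
Transfer each piece to the centroidal x-axis using Ī + A·d² with d = y − 78:
  rectangular body: d = -18 mm → contributes +16 457 705 mm⁴
  semicircular cap: d = 61.1 mm → contributes +12 325 848 mm⁴
Total I = 28 783 553 mm⁴.
Radius of gyration: k = √(I/A) = √(28 783 553 / 13 981) = 45.37 mm.

k_x ≈ 45 mm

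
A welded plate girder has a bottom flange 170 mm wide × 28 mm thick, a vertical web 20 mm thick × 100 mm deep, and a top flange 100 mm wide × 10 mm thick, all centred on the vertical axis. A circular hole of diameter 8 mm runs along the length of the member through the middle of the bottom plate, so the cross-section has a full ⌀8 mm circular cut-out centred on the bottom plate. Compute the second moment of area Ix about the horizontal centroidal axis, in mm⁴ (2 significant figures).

Break the section into simple shapes (no overlaps), measuring from the bottom-left corner of the bounding box.
Bottom plate: 170 × 28, A = 4 760 mm², y = 14 mm, Ī = 310 987 mm⁴.
Web plate: 20 × 100, A = 2 000 mm², y = 78 mm, Ī = 1 666 667 mm⁴.
Top plate: 100 × 10, A = 1 000 mm², y = 133 mm, Ī = 8 333 mm⁴.
Hole (subtracted): ⌀8, A = 50.27 mm², y = 14 mm, Ī = 201.1 mm⁴.
Centroid: ȳ = ΣA·y / ΣA = 46.04 mm.
Transfer each piece to the horizontal centroidal axis using Ī + A·d² with d = y − 46.04:
  bottom plate: d = -32.04 mm → contributes +5 196 633 mm⁴
  web plate: d = 31.96 mm → contributes +3 709 880 mm⁴
  top plate: d = 86.96 mm → contributes +7 570 824 mm⁴
  hole: d = -32.04 mm → contributes −51 793 mm⁴
Total I = 16 425 543 mm⁴.

Ix ≈ 1.6 × 10⁷ mm⁴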